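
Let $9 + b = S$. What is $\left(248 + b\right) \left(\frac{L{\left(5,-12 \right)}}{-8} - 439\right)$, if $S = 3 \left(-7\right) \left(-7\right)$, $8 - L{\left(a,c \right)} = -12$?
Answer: $-170419$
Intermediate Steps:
$L{\left(a,c \right)} = 20$ ($L{\left(a,c \right)} = 8 - -12 = 8 + 12 = 20$)
$S = 147$ ($S = \left(-21\right) \left(-7\right) = 147$)
$b = 138$ ($b = -9 + 147 = 138$)
$\left(248 + b\right) \left(\frac{L{\left(5,-12 \right)}}{-8} - 439\right) = \left(248 + 138\right) \left(\frac{20}{-8} - 439\right) = 386 \left(20 \left(- \frac{1}{8}\right) - 439\right) = 386 \left(- \frac{5}{2} - 439\right) = 386 \left(- \frac{883}{2}\right) = -170419$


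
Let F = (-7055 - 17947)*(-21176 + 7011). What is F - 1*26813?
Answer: 354126517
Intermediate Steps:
F = 354153330 (F = -25002*(-14165) = 354153330)
F - 1*26813 = 354153330 - 1*26813 = 354153330 - 26813 = 354126517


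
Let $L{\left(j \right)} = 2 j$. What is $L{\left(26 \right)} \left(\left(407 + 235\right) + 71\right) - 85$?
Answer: $36991$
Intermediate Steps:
$L{\left(26 \right)} \left(\left(407 + 235\right) + 71\right) - 85 = 2 \cdot 26 \left(\left(407 + 235\right) + 71\right) - 85 = 52 \left(642 + 71\right) - 85 = 52 \cdot 713 - 85 = 37076 - 85 = 36991$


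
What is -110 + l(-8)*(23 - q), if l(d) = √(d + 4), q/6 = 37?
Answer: -110 - 398*I ≈ -110.0 - 398.0*I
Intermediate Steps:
q = 222 (q = 6*37 = 222)
l(d) = √(4 + d)
-110 + l(-8)*(23 - q) = -110 + √(4 - 8)*(23 - 1*222) = -110 + √(-4)*(23 - 222) = -110 + (2*I)*(-199) = -110 - 398*I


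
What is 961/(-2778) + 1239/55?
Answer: 3389087/152790 ≈ 22.181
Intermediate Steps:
961/(-2778) + 1239/55 = 961*(-1/2778) + 1239*(1/55) = -961/2778 + 1239/55 = 3389087/152790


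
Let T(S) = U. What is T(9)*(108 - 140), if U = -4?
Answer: 128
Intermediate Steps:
T(S) = -4
T(9)*(108 - 140) = -4*(108 - 140) = -4*(-32) = 128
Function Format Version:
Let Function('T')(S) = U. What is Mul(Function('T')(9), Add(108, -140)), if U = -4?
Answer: 128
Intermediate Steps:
Function('T')(S) = -4
Mul(Function('T')(9), Add(108, -140)) = Mul(-4, Add(108, -140)) = Mul(-4, -32) = 128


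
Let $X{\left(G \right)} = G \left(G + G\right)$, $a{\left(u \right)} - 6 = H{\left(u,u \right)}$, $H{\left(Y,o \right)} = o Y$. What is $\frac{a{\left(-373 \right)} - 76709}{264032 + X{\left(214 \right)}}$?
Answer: $\frac{31213}{177812} \approx 0.17554$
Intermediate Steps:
$H{\left(Y,o \right)} = Y o$
$a{\left(u \right)} = 6 + u^{2}$ ($a{\left(u \right)} = 6 + u u = 6 + u^{2}$)
$X{\left(G \right)} = 2 G^{2}$ ($X{\left(G \right)} = G 2 G = 2 G^{2}$)
$\frac{a{\left(-373 \right)} - 76709}{264032 + X{\left(214 \right)}} = \frac{\left(6 + \left(-373\right)^{2}\right) - 76709}{264032 + 2 \cdot 214^{2}} = \frac{\left(6 + 139129\right) - 76709}{264032 + 2 \cdot 45796} = \frac{139135 - 76709}{264032 + 91592} = \frac{62426}{355624} = 62426 \cdot \frac{1}{355624} = \frac{31213}{177812}$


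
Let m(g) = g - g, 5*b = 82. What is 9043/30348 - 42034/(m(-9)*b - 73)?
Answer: 1276307971/2215404 ≈ 576.11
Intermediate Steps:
b = 82/5 (b = (⅕)*82 = 82/5 ≈ 16.400)
m(g) = 0
9043/30348 - 42034/(m(-9)*b - 73) = 9043/30348 - 42034/(0*(82/5) - 73) = 9043*(1/30348) - 42034/(0 - 73) = 9043/30348 - 42034/(-73) = 9043/30348 - 42034*(-1/73) = 9043/30348 + 42034/73 = 1276307971/2215404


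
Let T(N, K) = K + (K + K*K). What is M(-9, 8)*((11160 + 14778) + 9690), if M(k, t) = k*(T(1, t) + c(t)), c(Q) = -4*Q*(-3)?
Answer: -56434752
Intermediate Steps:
T(N, K) = K² + 2*K (T(N, K) = K + (K + K²) = K² + 2*K)
c(Q) = 12*Q
M(k, t) = k*(12*t + t*(2 + t)) (M(k, t) = k*(t*(2 + t) + 12*t) = k*(12*t + t*(2 + t)))
M(-9, 8)*((11160 + 14778) + 9690) = (-9*8*(14 + 8))*((11160 + 14778) + 9690) = (-9*8*22)*(25938 + 9690) = -1584*35628 = -56434752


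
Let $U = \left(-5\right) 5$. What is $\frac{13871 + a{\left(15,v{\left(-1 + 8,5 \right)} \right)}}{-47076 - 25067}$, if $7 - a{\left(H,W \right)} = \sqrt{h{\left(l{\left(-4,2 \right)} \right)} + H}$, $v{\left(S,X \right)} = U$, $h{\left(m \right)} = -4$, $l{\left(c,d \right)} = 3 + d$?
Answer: $- \frac{13878}{72143} + \frac{\sqrt{11}}{72143} \approx -0.19232$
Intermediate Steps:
$U = -25$
$v{\left(S,X \right)} = -25$
$a{\left(H,W \right)} = 7 - \sqrt{-4 + H}$
$\frac{13871 + a{\left(15,v{\left(-1 + 8,5 \right)} \right)}}{-47076 - 25067} = \frac{13871 + \left(7 - \sqrt{-4 + 15}\right)}{-47076 - 25067} = \frac{13871 + \left(7 - \sqrt{11}\right)}{-72143} = \left(13878 - \sqrt{11}\right) \left(- \frac{1}{72143}\right) = - \frac{13878}{72143} + \frac{\sqrt{11}}{72143}$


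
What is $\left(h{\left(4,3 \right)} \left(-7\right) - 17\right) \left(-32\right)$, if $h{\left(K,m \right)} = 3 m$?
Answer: $2560$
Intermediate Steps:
$\left(h{\left(4,3 \right)} \left(-7\right) - 17\right) \left(-32\right) = \left(3 \cdot 3 \left(-7\right) - 17\right) \left(-32\right) = \left(9 \left(-7\right) - 17\right) \left(-32\right) = \left(-63 - 17\right) \left(-32\right) = \left(-80\right) \left(-32\right) = 2560$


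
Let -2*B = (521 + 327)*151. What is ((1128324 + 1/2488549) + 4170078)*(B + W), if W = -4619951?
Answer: -61759770132581148525/2488549 ≈ -2.4818e+13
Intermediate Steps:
B = -64024 (B = -(521 + 327)*151/2 = -424*151 = -½*128048 = -64024)
((1128324 + 1/2488549) + 4170078)*(B + W) = ((1128324 + 1/2488549) + 4170078)*(-64024 - 4619951) = ((1128324 + 1/2488549) + 4170078)*(-4683975) = (2807889561877/2488549 + 4170078)*(-4683975) = (13185332998699/2488549)*(-4683975) = -61759770132581148525/2488549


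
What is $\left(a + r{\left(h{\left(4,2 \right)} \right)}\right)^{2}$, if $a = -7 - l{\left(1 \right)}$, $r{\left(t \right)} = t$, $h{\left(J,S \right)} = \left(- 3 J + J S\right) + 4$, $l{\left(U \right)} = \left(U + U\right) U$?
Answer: $81$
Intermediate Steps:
$l{\left(U \right)} = 2 U^{2}$ ($l{\left(U \right)} = 2 U U = 2 U^{2}$)
$h{\left(J,S \right)} = 4 - 3 J + J S$
$a = -9$ ($a = -7 - 2 \cdot 1^{2} = -7 - 2 \cdot 1 = -7 - 2 = -9$)
$\left(a + r{\left(h{\left(4,2 \right)} \right)}\right)^{2} = \left(-9 + \left(4 - 12 + 4 \cdot 2\right)\right)^{2} = \left(-9 + \left(4 - 12 + 8\right)\right)^{2} = \left(-9 + 0\right)^{2} = \left(-9\right)^{2} = 81$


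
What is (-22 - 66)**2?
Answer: 7744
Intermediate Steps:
(-22 - 66)**2 = (-88)**2 = 7744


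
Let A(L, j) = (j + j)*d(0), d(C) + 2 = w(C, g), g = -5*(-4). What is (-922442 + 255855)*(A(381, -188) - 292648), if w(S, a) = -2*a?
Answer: 184548610472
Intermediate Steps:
g = 20
d(C) = -42 (d(C) = -2 - 2*20 = -2 - 40 = -42)
A(L, j) = -84*j (A(L, j) = (j + j)*(-42) = (2*j)*(-42) = -84*j)
(-922442 + 255855)*(A(381, -188) - 292648) = (-922442 + 255855)*(-84*(-188) - 292648) = -666587*(15792 - 292648) = -666587*(-276856) = 184548610472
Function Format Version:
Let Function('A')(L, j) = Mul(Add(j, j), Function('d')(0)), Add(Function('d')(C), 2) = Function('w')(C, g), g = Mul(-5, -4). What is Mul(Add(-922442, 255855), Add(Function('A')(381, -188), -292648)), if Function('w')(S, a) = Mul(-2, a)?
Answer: 184548610472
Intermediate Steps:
g = 20
Function('d')(C) = -42 (Function('d')(C) = Add(-2, Mul(-2, 20)) = Add(-2, -40) = -42)
Function('A')(L, j) = Mul(-84, j) (Function('A')(L, j) = Mul(Add(j, j), -42) = Mul(Mul(2, j), -42) = Mul(-84, j))
Mul(Add(-922442, 255855), Add(Function('A')(381, -188), -292648)) = Mul(Add(-922442, 255855), Add(Mul(-84, -188), -292648)) = Mul(-666587, Add(15792, -292648)) = Mul(-666587, -276856) = 184548610472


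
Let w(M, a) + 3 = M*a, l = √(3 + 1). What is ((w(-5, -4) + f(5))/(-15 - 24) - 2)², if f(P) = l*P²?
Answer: 21025/1521 ≈ 13.823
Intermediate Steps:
l = 2 (l = √4 = 2)
w(M, a) = -3 + M*a
f(P) = 2*P²
((w(-5, -4) + f(5))/(-15 - 24) - 2)² = (((-3 - 5*(-4)) + 2*5²)/(-15 - 24) - 2)² = (((-3 + 20) + 2*25)/(-39) - 2)² = ((17 + 50)*(-1/39) - 2)² = (67*(-1/39) - 2)² = (-67/39 - 2)² = (-145/39)² = 21025/1521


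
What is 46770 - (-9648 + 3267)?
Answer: 53151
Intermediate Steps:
46770 - (-9648 + 3267) = 46770 - 1*(-6381) = 46770 + 6381 = 53151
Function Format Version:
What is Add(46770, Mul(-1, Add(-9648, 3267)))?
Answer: 53151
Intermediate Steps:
Add(46770, Mul(-1, Add(-9648, 3267))) = Add(46770, Mul(-1, -6381)) = Add(46770, 6381) = 53151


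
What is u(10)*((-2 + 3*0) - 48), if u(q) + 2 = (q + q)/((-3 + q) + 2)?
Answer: -100/9 ≈ -11.111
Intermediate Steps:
u(q) = -2 + 2*q/(-1 + q) (u(q) = -2 + (q + q)/((-3 + q) + 2) = -2 + (2*q)/(-1 + q) = -2 + 2*q/(-1 + q))
u(10)*((-2 + 3*0) - 48) = (2/(-1 + 10))*((-2 + 3*0) - 48) = (2/9)*((-2 + 0) - 48) = (2*(1/9))*(-2 - 48) = (2/9)*(-50) = -100/9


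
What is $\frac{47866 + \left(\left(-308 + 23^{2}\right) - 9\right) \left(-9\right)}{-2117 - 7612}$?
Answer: $- \frac{45958}{9729} \approx -4.7238$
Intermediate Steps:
$\frac{47866 + \left(\left(-308 + 23^{2}\right) - 9\right) \left(-9\right)}{-2117 - 7612} = \frac{47866 + \left(\left(-308 + 529\right) - 9\right) \left(-9\right)}{-9729} = \left(47866 + \left(221 - 9\right) \left(-9\right)\right) \left(- \frac{1}{9729}\right) = \left(47866 + 212 \left(-9\right)\right) \left(- \frac{1}{9729}\right) = \left(47866 - 1908\right) \left(- \frac{1}{9729}\right) = 45958 \left(- \frac{1}{9729}\right) = - \frac{45958}{9729}$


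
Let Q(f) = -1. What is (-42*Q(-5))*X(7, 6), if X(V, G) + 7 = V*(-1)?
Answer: -588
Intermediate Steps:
X(V, G) = -7 - V (X(V, G) = -7 + V*(-1) = -7 - V)
(-42*Q(-5))*X(7, 6) = (-42*(-1))*(-7 - 1*7) = 42*(-7 - 7) = 42*(-14) = -588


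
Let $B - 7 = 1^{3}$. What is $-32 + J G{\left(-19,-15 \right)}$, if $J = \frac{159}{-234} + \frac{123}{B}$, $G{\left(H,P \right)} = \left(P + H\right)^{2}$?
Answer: $\frac{1322569}{78} \approx 16956.0$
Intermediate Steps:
$B = 8$ ($B = 7 + 1^{3} = 7 + 1 = 8$)
$G{\left(H,P \right)} = \left(H + P\right)^{2}$
$J = \frac{4585}{312}$ ($J = \frac{159}{-234} + \frac{123}{8} = 159 \left(- \frac{1}{234}\right) + 123 \cdot \frac{1}{8} = - \frac{53}{78} + \frac{123}{8} = \frac{4585}{312} \approx 14.696$)
$-32 + J G{\left(-19,-15 \right)} = -32 + \frac{4585 \left(-19 - 15\right)^{2}}{312} = -32 + \frac{4585 \left(-34\right)^{2}}{312} = -32 + \frac{4585}{312} \cdot 1156 = -32 + \frac{1325065}{78} = \frac{1322569}{78}$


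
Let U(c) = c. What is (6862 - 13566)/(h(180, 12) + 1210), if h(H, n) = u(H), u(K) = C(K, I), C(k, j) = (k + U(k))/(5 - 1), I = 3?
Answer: -1676/325 ≈ -5.1569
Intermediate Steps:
C(k, j) = k/2 (C(k, j) = (k + k)/(5 - 1) = (2*k)/4 = (2*k)*(¼) = k/2)
u(K) = K/2
h(H, n) = H/2
(6862 - 13566)/(h(180, 12) + 1210) = (6862 - 13566)/((½)*180 + 1210) = -6704/(90 + 1210) = -6704/1300 = -6704*1/1300 = -1676/325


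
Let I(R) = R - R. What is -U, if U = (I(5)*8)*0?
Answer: 0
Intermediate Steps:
I(R) = 0
U = 0 (U = (0*8)*0 = 0*0 = 0)
-U = -1*0 = 0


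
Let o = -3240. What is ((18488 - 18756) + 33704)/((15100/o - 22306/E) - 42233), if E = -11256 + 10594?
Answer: -1792905192/2263061045 ≈ -0.79225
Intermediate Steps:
E = -662
((18488 - 18756) + 33704)/((15100/o - 22306/E) - 42233) = ((18488 - 18756) + 33704)/((15100/(-3240) - 22306/(-662)) - 42233) = (-268 + 33704)/((15100*(-1/3240) - 22306*(-1/662)) - 42233) = 33436/((-755/162 + 11153/331) - 42233) = 33436/(1556881/53622 - 42233) = 33436/(-2263061045/53622) = 33436*(-53622/2263061045) = -1792905192/2263061045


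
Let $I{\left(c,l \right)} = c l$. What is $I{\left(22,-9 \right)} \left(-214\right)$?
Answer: $42372$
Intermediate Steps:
$I{\left(22,-9 \right)} \left(-214\right) = 22 \left(-9\right) \left(-214\right) = \left(-198\right) \left(-214\right) = 42372$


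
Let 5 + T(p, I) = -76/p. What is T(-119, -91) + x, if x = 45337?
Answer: 5394584/119 ≈ 45333.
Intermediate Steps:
T(p, I) = -5 - 76/p
T(-119, -91) + x = (-5 - 76/(-119)) + 45337 = (-5 - 76*(-1/119)) + 45337 = (-5 + 76/119) + 45337 = -519/119 + 45337 = 5394584/119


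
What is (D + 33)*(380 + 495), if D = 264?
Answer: 259875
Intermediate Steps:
(D + 33)*(380 + 495) = (264 + 33)*(380 + 495) = 297*875 = 259875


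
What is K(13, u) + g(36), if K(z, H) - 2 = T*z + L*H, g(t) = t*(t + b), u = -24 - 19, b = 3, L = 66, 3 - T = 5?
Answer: -1458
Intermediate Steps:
T = -2 (T = 3 - 1*5 = 3 - 5 = -2)
u = -43
g(t) = t*(3 + t) (g(t) = t*(t + 3) = t*(3 + t))
K(z, H) = 2 - 2*z + 66*H (K(z, H) = 2 + (-2*z + 66*H) = 2 - 2*z + 66*H)
K(13, u) + g(36) = (2 - 2*13 + 66*(-43)) + 36*(3 + 36) = (2 - 26 - 2838) + 36*39 = -2862 + 1404 = -1458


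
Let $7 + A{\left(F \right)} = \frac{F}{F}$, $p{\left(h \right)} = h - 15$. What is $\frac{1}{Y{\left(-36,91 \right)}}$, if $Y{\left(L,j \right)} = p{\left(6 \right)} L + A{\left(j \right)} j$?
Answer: $- \frac{1}{222} \approx -0.0045045$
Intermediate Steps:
$p{\left(h \right)} = -15 + h$ ($p{\left(h \right)} = h - 15 = -15 + h$)
$A{\left(F \right)} = -6$ ($A{\left(F \right)} = -7 + \frac{F}{F} = -7 + 1 = -6$)
$Y{\left(L,j \right)} = - 9 L - 6 j$ ($Y{\left(L,j \right)} = \left(-15 + 6\right) L - 6 j = - 9 L - 6 j$)
$\frac{1}{Y{\left(-36,91 \right)}} = \frac{1}{\left(-9\right) \left(-36\right) - 546} = \frac{1}{324 - 546} = \frac{1}{-222} = - \frac{1}{222}$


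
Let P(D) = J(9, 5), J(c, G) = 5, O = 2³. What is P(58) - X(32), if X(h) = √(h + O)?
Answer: 5 - 2*√10 ≈ -1.3246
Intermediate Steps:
O = 8
X(h) = √(8 + h) (X(h) = √(h + 8) = √(8 + h))
P(D) = 5
P(58) - X(32) = 5 - √(8 + 32) = 5 - √40 = 5 - 2*√10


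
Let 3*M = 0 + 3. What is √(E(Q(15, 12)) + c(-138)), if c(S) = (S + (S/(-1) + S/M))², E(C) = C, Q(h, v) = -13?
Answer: √19031 ≈ 137.95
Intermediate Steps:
M = 1 (M = (0 + 3)/3 = (⅓)*3 = 1)
c(S) = S² (c(S) = (S + (S/(-1) + S/1))² = (S + (S*(-1) + S*1))² = (S + (-S + S))² = (S + 0)² = S²)
√(E(Q(15, 12)) + c(-138)) = √(-13 + (-138)²) = √(-13 + 19044) = √19031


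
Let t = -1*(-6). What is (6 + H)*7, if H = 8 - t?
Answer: 56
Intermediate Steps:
t = 6
H = 2 (H = 8 - 1*6 = 8 - 6 = 2)
(6 + H)*7 = (6 + 2)*7 = 8*7 = 56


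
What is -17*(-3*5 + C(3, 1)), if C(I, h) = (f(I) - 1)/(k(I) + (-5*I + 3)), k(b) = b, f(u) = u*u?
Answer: 2431/9 ≈ 270.11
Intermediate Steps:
f(u) = u²
C(I, h) = (-1 + I²)/(3 - 4*I) (C(I, h) = (I² - 1)/(I + (-5*I + 3)) = (-1 + I²)/(I + (3 - 5*I)) = (-1 + I²)/(3 - 4*I))
-17*(-3*5 + C(3, 1)) = -17*(-3*5 + (-1 + 3²)/(3 - 4*3)) = -17*(-15 + (-1 + 9)/(3 - 12)) = -17*(-15 + 8/(-9)) = -17*(-15 - ⅑*8) = -17*(-15 - 8/9) = -17*(-143/9) = 2431/9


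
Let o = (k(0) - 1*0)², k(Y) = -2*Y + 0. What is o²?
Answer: 0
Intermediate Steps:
k(Y) = -2*Y
o = 0 (o = (-2*0 - 1*0)² = (0 + 0)² = 0² = 0)
o² = 0² = 0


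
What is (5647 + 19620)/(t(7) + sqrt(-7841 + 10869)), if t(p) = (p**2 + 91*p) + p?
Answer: 17510031/477221 - 50534*sqrt(757)/477221 ≈ 33.778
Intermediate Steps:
t(p) = p**2 + 92*p
(5647 + 19620)/(t(7) + sqrt(-7841 + 10869)) = (5647 + 19620)/(7*(92 + 7) + sqrt(-7841 + 10869)) = 25267/(7*99 + sqrt(3028)) = 25267/(693 + 2*sqrt(757))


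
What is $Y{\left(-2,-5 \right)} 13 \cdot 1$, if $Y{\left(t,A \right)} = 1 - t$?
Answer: $39$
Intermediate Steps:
$Y{\left(-2,-5 \right)} 13 \cdot 1 = \left(1 - -2\right) 13 \cdot 1 = \left(1 + 2\right) 13 \cdot 1 = 3 \cdot 13 \cdot 1 = 39 \cdot 1 = 39$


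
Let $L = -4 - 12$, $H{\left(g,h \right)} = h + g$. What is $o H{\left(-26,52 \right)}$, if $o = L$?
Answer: $-416$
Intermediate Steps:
$H{\left(g,h \right)} = g + h$
$L = -16$ ($L = -4 - 12 = -16$)
$o = -16$
$o H{\left(-26,52 \right)} = - 16 \left(-26 + 52\right) = \left(-16\right) 26 = -416$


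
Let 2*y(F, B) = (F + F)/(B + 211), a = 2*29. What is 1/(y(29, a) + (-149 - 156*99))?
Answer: -269/4194488 ≈ -6.4132e-5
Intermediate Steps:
a = 58
y(F, B) = F/(211 + B) (y(F, B) = ((F + F)/(B + 211))/2 = ((2*F)/(211 + B))/2 = (2*F/(211 + B))/2 = F/(211 + B))
1/(y(29, a) + (-149 - 156*99)) = 1/(29/(211 + 58) + (-149 - 156*99)) = 1/(29/269 + (-149 - 15444)) = 1/(29*(1/269) - 15593) = 1/(29/269 - 15593) = 1/(-4194488/269) = -269/4194488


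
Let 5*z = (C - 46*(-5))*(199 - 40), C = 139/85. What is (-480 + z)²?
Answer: 8564700755601/180625 ≈ 4.7417e+7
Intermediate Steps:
C = 139/85 (C = 139*(1/85) = 139/85 ≈ 1.6353)
z = 3130551/425 (z = ((139/85 - 46*(-5))*(199 - 40))/5 = ((139/85 + 230)*159)/5 = ((19689/85)*159)/5 = (⅕)*(3130551/85) = 3130551/425 ≈ 7366.0)
(-480 + z)² = (-480 + 3130551/425)² = (2926551/425)² = 8564700755601/180625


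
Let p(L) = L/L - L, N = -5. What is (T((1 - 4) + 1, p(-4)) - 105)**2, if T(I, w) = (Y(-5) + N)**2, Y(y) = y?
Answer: 25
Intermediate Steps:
p(L) = 1 - L
T(I, w) = 100 (T(I, w) = (-5 - 5)**2 = (-10)**2 = 100)
(T((1 - 4) + 1, p(-4)) - 105)**2 = (100 - 105)**2 = (-5)**2 = 25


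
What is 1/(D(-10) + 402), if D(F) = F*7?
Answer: 1/332 ≈ 0.0030120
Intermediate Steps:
D(F) = 7*F
1/(D(-10) + 402) = 1/(7*(-10) + 402) = 1/(-70 + 402) = 1/332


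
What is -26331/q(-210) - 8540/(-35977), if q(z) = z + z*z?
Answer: -190829929/526343510 ≈ -0.36256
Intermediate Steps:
q(z) = z + z²
-26331/q(-210) - 8540/(-35977) = -26331*(-1/(210*(1 - 210))) - 8540/(-35977) = -26331/((-210*(-209))) - 8540*(-1/35977) = -26331/43890 + 8540/35977 = -26331*1/43890 + 8540/35977 = -8777/14630 + 8540/35977 = -190829929/526343510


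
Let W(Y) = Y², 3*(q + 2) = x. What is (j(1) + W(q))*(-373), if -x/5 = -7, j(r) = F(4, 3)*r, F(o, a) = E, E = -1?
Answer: -310336/9 ≈ -34482.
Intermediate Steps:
F(o, a) = -1
j(r) = -r
x = 35 (x = -5*(-7) = 35)
q = 29/3 (q = -2 + (⅓)*35 = -2 + 35/3 = 29/3 ≈ 9.6667)
(j(1) + W(q))*(-373) = (-1*1 + (29/3)²)*(-373) = (-1 + 841/9)*(-373) = (832/9)*(-373) = -310336/9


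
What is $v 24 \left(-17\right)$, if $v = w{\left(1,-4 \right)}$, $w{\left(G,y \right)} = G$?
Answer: $-408$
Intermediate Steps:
$v = 1$
$v 24 \left(-17\right) = 1 \cdot 24 \left(-17\right) = 24 \left(-17\right) = -408$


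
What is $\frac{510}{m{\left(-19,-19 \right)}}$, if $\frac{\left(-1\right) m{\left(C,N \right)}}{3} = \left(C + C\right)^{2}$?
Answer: $- \frac{85}{722} \approx -0.11773$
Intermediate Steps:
$m{\left(C,N \right)} = - 12 C^{2}$ ($m{\left(C,N \right)} = - 3 \left(C + C\right)^{2} = - 3 \left(2 C\right)^{2} = - 3 \cdot 4 C^{2} = - 12 C^{2}$)
$\frac{510}{m{\left(-19,-19 \right)}} = \frac{510}{\left(-12\right) \left(-19\right)^{2}} = \frac{510}{\left(-12\right) 361} = \frac{510}{-4332} = 510 \left(- \frac{1}{4332}\right) = - \frac{85}{722}$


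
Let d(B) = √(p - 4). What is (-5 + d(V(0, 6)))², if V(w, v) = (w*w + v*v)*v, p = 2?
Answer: (5 - I*√2)² ≈ 23.0 - 14.142*I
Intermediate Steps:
V(w, v) = v*(v² + w²) (V(w, v) = (w² + v²)*v = (v² + w²)*v = v*(v² + w²))
d(B) = I*√2 (d(B) = √(2 - 4) = √(-2) = I*√2)
(-5 + d(V(0, 6)))² = (-5 + I*√2)²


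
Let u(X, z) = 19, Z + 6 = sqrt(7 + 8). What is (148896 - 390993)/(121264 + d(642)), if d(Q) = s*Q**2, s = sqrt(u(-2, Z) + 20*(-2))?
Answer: -1834853163/223885461157 + 24945916977*I*sqrt(21)/895541844628 ≈ -0.0081955 + 0.12765*I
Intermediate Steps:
Z = -6 + sqrt(15) (Z = -6 + sqrt(7 + 8) = -6 + sqrt(15) ≈ -2.1270)
s = I*sqrt(21) (s = sqrt(19 + 20*(-2)) = sqrt(19 - 40) = sqrt(-21) = I*sqrt(21) ≈ 4.5826*I)
d(Q) = I*sqrt(21)*Q**2 (d(Q) = (I*sqrt(21))*Q**2 = I*sqrt(21)*Q**2)
(148896 - 390993)/(121264 + d(642)) = (148896 - 390993)/(121264 + I*sqrt(21)*642**2) = -242097/(121264 + I*sqrt(21)*412164) = -242097/(121264 + 412164*I*sqrt(21))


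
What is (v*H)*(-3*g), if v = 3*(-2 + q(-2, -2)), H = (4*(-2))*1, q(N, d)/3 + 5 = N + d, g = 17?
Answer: -35496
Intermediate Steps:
q(N, d) = -15 + 3*N + 3*d (q(N, d) = -15 + 3*(N + d) = -15 + (3*N + 3*d) = -15 + 3*N + 3*d)
H = -8 (H = -8*1 = -8)
v = -87 (v = 3*(-2 + (-15 + 3*(-2) + 3*(-2))) = 3*(-2 + (-15 - 6 - 6)) = 3*(-2 - 27) = 3*(-29) = -87)
(v*H)*(-3*g) = (-87*(-8))*(-3*17) = 696*(-51) = -35496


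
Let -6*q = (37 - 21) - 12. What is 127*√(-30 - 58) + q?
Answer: -⅔ + 254*I*√22 ≈ -0.66667 + 1191.4*I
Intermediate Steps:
q = -⅔ (q = -((37 - 21) - 12)/6 = -(16 - 12)/6 = -⅙*4 = -⅔ ≈ -0.66667)
127*√(-30 - 58) + q = 127*√(-30 - 58) - ⅔ = 127*√(-88) - ⅔ = 127*(2*I*√22) - ⅔ = 254*I*√22 - ⅔ = -⅔ + 254*I*√22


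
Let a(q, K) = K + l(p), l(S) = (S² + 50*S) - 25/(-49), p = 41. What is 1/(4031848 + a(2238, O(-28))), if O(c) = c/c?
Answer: 49/197743445 ≈ 2.4780e-7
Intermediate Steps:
l(S) = 25/49 + S² + 50*S (l(S) = (S² + 50*S) - 25*(-1/49) = (S² + 50*S) + 25/49 = 25/49 + S² + 50*S)
O(c) = 1
a(q, K) = 182844/49 + K (a(q, K) = K + (25/49 + 41² + 50*41) = K + (25/49 + 1681 + 2050) = K + 182844/49 = 182844/49 + K)
1/(4031848 + a(2238, O(-28))) = 1/(4031848 + (182844/49 + 1)) = 1/(4031848 + 182893/49) = 1/(197743445/49) = 49/197743445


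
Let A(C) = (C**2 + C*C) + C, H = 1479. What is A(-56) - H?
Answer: 4737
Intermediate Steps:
A(C) = C + 2*C**2 (A(C) = (C**2 + C**2) + C = 2*C**2 + C = C + 2*C**2)
A(-56) - H = -56*(1 + 2*(-56)) - 1*1479 = -56*(1 - 112) - 1479 = -56*(-111) - 1479 = 6216 - 1479 = 4737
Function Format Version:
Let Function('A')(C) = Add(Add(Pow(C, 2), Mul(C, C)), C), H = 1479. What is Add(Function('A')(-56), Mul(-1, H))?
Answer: 4737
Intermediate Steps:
Function('A')(C) = Add(C, Mul(2, Pow(C, 2))) (Function('A')(C) = Add(Add(Pow(C, 2), Pow(C, 2)), C) = Add(Mul(2, Pow(C, 2)), C) = Add(C, Mul(2, Pow(C, 2))))
Add(Function('A')(-56), Mul(-1, H)) = Add(Mul(-56, Add(1, Mul(2, -56))), Mul(-1, 1479)) = Add(Mul(-56, Add(1, -112)), -1479) = Add(Mul(-56, -111), -1479) = Add(6216, -1479) = 4737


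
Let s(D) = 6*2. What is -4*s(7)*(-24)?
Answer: 1152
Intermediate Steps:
s(D) = 12
-4*s(7)*(-24) = -4*12*(-24) = -48*(-24) = 1152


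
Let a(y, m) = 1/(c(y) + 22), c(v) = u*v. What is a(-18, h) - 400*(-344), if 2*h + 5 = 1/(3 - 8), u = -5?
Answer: 15411201/112 ≈ 1.3760e+5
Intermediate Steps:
h = -13/5 (h = -5/2 + 1/(2*(3 - 8)) = -5/2 + (1/2)/(-5) = -5/2 + (1/2)*(-1/5) = -5/2 - 1/10 = -13/5 ≈ -2.6000)
c(v) = -5*v
a(y, m) = 1/(22 - 5*y) (a(y, m) = 1/(-5*y + 22) = 1/(22 - 5*y))
a(-18, h) - 400*(-344) = -1/(-22 + 5*(-18)) - 400*(-344) = -1/(-22 - 90) + 137600 = -1/(-112) + 137600 = -1*(-1/112) + 137600 = 1/112 + 137600 = 15411201/112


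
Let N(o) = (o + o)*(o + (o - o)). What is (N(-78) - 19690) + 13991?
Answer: 6469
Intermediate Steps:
N(o) = 2*o² (N(o) = (2*o)*(o + 0) = (2*o)*o = 2*o²)
(N(-78) - 19690) + 13991 = (2*(-78)² - 19690) + 13991 = (2*6084 - 19690) + 13991 = (12168 - 19690) + 13991 = -7522 + 13991 = 6469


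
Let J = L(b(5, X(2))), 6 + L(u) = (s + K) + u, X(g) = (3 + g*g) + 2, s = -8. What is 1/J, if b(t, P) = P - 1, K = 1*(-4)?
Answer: -⅒ ≈ -0.10000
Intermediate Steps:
K = -4
X(g) = 5 + g² (X(g) = (3 + g²) + 2 = 5 + g²)
b(t, P) = -1 + P
L(u) = -18 + u (L(u) = -6 + ((-8 - 4) + u) = -6 + (-12 + u) = -18 + u)
J = -10 (J = -18 + (-1 + (5 + 2²)) = -18 + (-1 + (5 + 4)) = -18 + (-1 + 9) = -18 + 8 = -10)
1/J = 1/(-10) = -⅒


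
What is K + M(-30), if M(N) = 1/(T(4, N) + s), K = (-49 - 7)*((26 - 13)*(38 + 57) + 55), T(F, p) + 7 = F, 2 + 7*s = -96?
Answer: -1228081/17 ≈ -72240.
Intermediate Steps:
s = -14 (s = -2/7 + (⅐)*(-96) = -2/7 - 96/7 = -14)
T(F, p) = -7 + F
K = -72240 (K = -56*(13*95 + 55) = -56*(1235 + 55) = -56*1290 = -72240)
M(N) = -1/17 (M(N) = 1/((-7 + 4) - 14) = 1/(-3 - 14) = 1/(-17) = -1/17)
K + M(-30) = -72240 - 1/17 = -1228081/17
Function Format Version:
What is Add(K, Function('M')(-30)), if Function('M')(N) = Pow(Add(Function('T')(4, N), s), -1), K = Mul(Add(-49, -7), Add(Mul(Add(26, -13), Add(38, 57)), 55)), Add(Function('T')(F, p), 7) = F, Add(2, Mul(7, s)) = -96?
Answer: Rational(-1228081, 17) ≈ -72240.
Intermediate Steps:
s = -14 (s = Add(Rational(-2, 7), Mul(Rational(1, 7), -96)) = Add(Rational(-2, 7), Rational(-96, 7)) = -14)
Function('T')(F, p) = Add(-7, F)
K = -72240 (K = Mul(-56, Add(Mul(13, 95), 55)) = Mul(-56, Add(1235, 55)) = Mul(-56, 1290) = -72240)
Function('M')(N) = Rational(-1, 17) (Function('M')(N) = Pow(Add(Add(-7, 4), -14), -1) = Pow(Add(-3, -14), -1) = Pow(-17, -1) = Rational(-1, 17))
Add(K, Function('M')(-30)) = Add(-72240, Rational(-1, 17)) = Rational(-1228081, 17)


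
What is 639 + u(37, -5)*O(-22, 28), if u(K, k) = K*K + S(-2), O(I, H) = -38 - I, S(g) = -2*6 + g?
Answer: -21041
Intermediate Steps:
S(g) = -12 + g
u(K, k) = -14 + K² (u(K, k) = K*K + (-12 - 2) = K² - 14 = -14 + K²)
639 + u(37, -5)*O(-22, 28) = 639 + (-14 + 37²)*(-38 - 1*(-22)) = 639 + (-14 + 1369)*(-38 + 22) = 639 + 1355*(-16) = 639 - 21680 = -21041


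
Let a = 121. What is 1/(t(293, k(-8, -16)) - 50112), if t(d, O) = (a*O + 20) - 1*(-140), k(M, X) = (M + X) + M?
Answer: -1/53824 ≈ -1.8579e-5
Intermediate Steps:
k(M, X) = X + 2*M
t(d, O) = 160 + 121*O (t(d, O) = (121*O + 20) - 1*(-140) = (20 + 121*O) + 140 = 160 + 121*O)
1/(t(293, k(-8, -16)) - 50112) = 1/((160 + 121*(-16 + 2*(-8))) - 50112) = 1/((160 + 121*(-16 - 16)) - 50112) = 1/((160 + 121*(-32)) - 50112) = 1/((160 - 3872) - 50112) = 1/(-3712 - 50112) = 1/(-53824) = -1/53824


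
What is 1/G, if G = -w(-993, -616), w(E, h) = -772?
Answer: 1/772 ≈ 0.0012953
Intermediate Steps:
G = 772 (G = -1*(-772) = 772)
1/G = 1/772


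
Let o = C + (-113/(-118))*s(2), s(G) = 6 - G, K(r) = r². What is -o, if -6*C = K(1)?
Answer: -1297/354 ≈ -3.6638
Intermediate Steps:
C = -⅙ (C = -⅙*1² = -⅙*1 = -⅙ ≈ -0.16667)
o = 1297/354 (o = -⅙ + (-113/(-118))*(6 - 1*2) = -⅙ + (-113*(-1/118))*(6 - 2) = -⅙ + (113/118)*4 = -⅙ + 226/59 = 1297/354 ≈ 3.6638)
-o = -1*1297/354 = -1297/354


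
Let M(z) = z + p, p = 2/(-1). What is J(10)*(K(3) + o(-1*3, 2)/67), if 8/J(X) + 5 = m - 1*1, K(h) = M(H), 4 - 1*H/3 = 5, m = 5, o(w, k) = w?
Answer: 2704/67 ≈ 40.358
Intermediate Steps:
H = -3 (H = 12 - 3*5 = 12 - 15 = -3)
p = -2 (p = 2*(-1) = -2)
M(z) = -2 + z (M(z) = z - 2 = -2 + z)
K(h) = -5 (K(h) = -2 - 3 = -5)
J(X) = -8 (J(X) = 8/(-5 + (5 - 1*1)) = 8/(-5 + (5 - 1)) = 8/(-5 + 4) = 8/(-1) = 8*(-1) = -8)
J(10)*(K(3) + o(-1*3, 2)/67) = -8*(-5 - 1*3/67) = -8*(-5 - 3*1/67) = -8*(-5 - 3/67) = -8*(-338/67) = 2704/67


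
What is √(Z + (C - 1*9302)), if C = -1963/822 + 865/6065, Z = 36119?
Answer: √26658705848959014/997086 ≈ 163.75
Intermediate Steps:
C = -2238913/997086 (C = -1963*1/822 + 865*(1/6065) = -1963/822 + 173/1213 = -2238913/997086 ≈ -2.2455)
√(Z + (C - 1*9302)) = √(36119 + (-2238913/997086 - 1*9302)) = √(36119 + (-2238913/997086 - 9302)) = √(36119 - 9277132885/997086) = √(26736616349/997086) = √26658705848959014/997086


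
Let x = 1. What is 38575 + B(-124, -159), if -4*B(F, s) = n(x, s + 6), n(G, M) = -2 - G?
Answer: 154303/4 ≈ 38576.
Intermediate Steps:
B(F, s) = ¾ (B(F, s) = -(-2 - 1*1)/4 = -(-2 - 1)/4 = -¼*(-3) = ¾)
38575 + B(-124, -159) = 38575 + ¾ = 154303/4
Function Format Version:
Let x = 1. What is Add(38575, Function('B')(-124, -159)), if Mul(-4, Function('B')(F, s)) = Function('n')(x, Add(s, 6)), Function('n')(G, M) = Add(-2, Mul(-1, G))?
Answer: Rational(154303, 4) ≈ 38576.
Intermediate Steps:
Function('B')(F, s) = Rational(3, 4) (Function('B')(F, s) = Mul(Rational(-1, 4), Add(-2, Mul(-1, 1))) = Mul(Rational(-1, 4), Add(-2, -1)) = Mul(Rational(-1, 4), -3) = Rational(3, 4))
Add(38575, Function('B')(-124, -159)) = Add(38575, Rational(3, 4)) = Rational(154303, 4)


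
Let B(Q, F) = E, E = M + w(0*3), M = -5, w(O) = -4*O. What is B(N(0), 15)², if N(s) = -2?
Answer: 25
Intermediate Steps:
E = -5 (E = -5 - 0*3 = -5 - 4*0 = -5 + 0 = -5)
B(Q, F) = -5
B(N(0), 15)² = (-5)² = 25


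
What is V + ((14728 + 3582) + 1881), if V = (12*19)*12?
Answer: 22927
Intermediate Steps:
V = 2736 (V = 228*12 = 2736)
V + ((14728 + 3582) + 1881) = 2736 + ((14728 + 3582) + 1881) = 2736 + (18310 + 1881) = 2736 + 20191 = 22927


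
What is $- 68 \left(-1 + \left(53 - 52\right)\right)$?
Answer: $0$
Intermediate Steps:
$- 68 \left(-1 + \left(53 - 52\right)\right) = - 68 \left(-1 + 1\right) = \left(-68\right) 0 = 0$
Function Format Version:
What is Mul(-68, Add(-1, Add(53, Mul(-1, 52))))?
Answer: 0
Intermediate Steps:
Mul(-68, Add(-1, Add(53, Mul(-1, 52)))) = Mul(-68, Add(-1, Add(53, -52))) = Mul(-68, Add(-1, 1)) = Mul(-68, 0) = 0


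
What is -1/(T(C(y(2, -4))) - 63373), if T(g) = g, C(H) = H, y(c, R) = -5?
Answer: 1/63378 ≈ 1.5778e-5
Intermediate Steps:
-1/(T(C(y(2, -4))) - 63373) = -1/(-5 - 63373) = -1/(-63378) = -1*(-1/63378) = 1/63378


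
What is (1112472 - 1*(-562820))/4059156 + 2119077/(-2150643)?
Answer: -416559092188/727482953109 ≈ -0.57260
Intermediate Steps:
(1112472 - 1*(-562820))/4059156 + 2119077/(-2150643) = (1112472 + 562820)*(1/4059156) + 2119077*(-1/2150643) = 1675292*(1/4059156) - 706359/716881 = 418823/1014789 - 706359/716881 = -416559092188/727482953109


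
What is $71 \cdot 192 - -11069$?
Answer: $24701$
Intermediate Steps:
$71 \cdot 192 - -11069 = 13632 + 11069 = 24701$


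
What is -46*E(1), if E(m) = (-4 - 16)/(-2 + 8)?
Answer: 460/3 ≈ 153.33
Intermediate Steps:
E(m) = -10/3 (E(m) = -20/6 = -20*⅙ = -10/3)
-46*E(1) = -46*(-10/3) = 460/3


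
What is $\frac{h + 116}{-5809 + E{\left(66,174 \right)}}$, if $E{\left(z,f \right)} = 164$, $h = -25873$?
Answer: $\frac{25757}{5645} \approx 4.5628$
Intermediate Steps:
$\frac{h + 116}{-5809 + E{\left(66,174 \right)}} = \frac{-25873 + 116}{-5809 + 164} = - \frac{25757}{-5645} = \left(-25757\right) \left(- \frac{1}{5645}\right) = \frac{25757}{5645}$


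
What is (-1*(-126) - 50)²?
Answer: 5776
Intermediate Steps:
(-1*(-126) - 50)² = (126 - 50)² = 76² = 5776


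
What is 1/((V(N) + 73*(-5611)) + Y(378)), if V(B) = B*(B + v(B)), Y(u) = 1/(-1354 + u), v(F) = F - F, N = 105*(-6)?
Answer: -976/12398129 ≈ -7.8722e-5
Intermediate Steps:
N = -630
v(F) = 0
V(B) = B**2 (V(B) = B*(B + 0) = B*B = B**2)
1/((V(N) + 73*(-5611)) + Y(378)) = 1/(((-630)**2 + 73*(-5611)) + 1/(-1354 + 378)) = 1/((396900 - 409603) + 1/(-976)) = 1/(-12703 - 1/976) = 1/(-12398129/976) = -976/12398129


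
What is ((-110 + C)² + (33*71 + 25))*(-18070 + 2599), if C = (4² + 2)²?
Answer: -745145244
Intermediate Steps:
C = 324 (C = (16 + 2)² = 18² = 324)
((-110 + C)² + (33*71 + 25))*(-18070 + 2599) = ((-110 + 324)² + (33*71 + 25))*(-18070 + 2599) = (214² + (2343 + 25))*(-15471) = (45796 + 2368)*(-15471) = 48164*(-15471) = -745145244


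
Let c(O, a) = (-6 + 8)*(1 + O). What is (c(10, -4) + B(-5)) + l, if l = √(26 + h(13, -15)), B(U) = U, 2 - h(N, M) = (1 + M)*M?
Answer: 17 + I*√182 ≈ 17.0 + 13.491*I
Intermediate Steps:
h(N, M) = 2 - M*(1 + M) (h(N, M) = 2 - (1 + M)*M = 2 - M*(1 + M))
c(O, a) = 2 + 2*O (c(O, a) = 2*(1 + O) = 2 + 2*O)
l = I*√182 (l = √(26 + (2 - 1*(-15) - 1*(-15)²)) = √(26 + (2 + 15 - 1*225)) = √(26 + (2 + 15 - 225)) = √(26 - 208) = √(-182) = I*√182 ≈ 13.491*I)
(c(10, -4) + B(-5)) + l = ((2 + 2*10) - 5) + I*√182 = ((2 + 20) - 5) + I*√182 = (22 - 5) + I*√182 = 17 + I*√182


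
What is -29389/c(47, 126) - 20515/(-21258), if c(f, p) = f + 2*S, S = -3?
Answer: -623910247/871578 ≈ -715.84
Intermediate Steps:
c(f, p) = -6 + f (c(f, p) = f + 2*(-3) = f - 6 = -6 + f)
-29389/c(47, 126) - 20515/(-21258) = -29389/(-6 + 47) - 20515/(-21258) = -29389/41 - 20515*(-1/21258) = -29389*1/41 + 20515/21258 = -29389/41 + 20515/21258 = -623910247/871578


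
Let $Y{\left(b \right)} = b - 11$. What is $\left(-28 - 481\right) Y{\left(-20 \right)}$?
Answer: $15779$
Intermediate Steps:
$Y{\left(b \right)} = -11 + b$ ($Y{\left(b \right)} = b - 11 = -11 + b$)
$\left(-28 - 481\right) Y{\left(-20 \right)} = \left(-28 - 481\right) \left(-11 - 20\right) = \left(-509\right) \left(-31\right) = 15779$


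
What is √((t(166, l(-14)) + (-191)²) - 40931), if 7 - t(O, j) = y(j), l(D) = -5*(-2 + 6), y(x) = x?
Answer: I*√4423 ≈ 66.506*I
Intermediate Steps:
l(D) = -20 (l(D) = -5*4 = -20)
t(O, j) = 7 - j
√((t(166, l(-14)) + (-191)²) - 40931) = √(((7 - 1*(-20)) + (-191)²) - 40931) = √(((7 + 20) + 36481) - 40931) = √((27 + 36481) - 40931) = √(36508 - 40931) = √(-4423) = I*√4423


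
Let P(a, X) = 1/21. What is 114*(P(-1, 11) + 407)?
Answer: 324824/7 ≈ 46403.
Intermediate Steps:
P(a, X) = 1/21
114*(P(-1, 11) + 407) = 114*(1/21 + 407) = 114*(8548/21) = 324824/7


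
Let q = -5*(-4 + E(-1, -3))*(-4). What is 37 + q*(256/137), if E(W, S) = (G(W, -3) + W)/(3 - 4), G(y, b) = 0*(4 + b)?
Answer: -10291/137 ≈ -75.117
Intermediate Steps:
G(y, b) = 0
E(W, S) = -W (E(W, S) = (0 + W)/(3 - 4) = W/(-1) = W*(-1) = -W)
q = -60 (q = -5*(-4 - 1*(-1))*(-4) = -5*(-4 + 1)*(-4) = -5*(-3)*(-4) = 15*(-4) = -60)
37 + q*(256/137) = 37 - 15360/137 = -10291/137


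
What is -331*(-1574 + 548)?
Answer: 339606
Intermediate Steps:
-331*(-1574 + 548) = -331*(-1026) = 339606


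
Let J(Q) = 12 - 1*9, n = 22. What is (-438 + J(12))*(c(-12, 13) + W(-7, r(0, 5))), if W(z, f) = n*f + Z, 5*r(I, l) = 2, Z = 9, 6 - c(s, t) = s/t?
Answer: -139809/13 ≈ -10755.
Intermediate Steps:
c(s, t) = 6 - s/t
r(I, l) = ⅖ (r(I, l) = (⅕)*2 = ⅖)
W(z, f) = 9 + 22*f (W(z, f) = 22*f + 9 = 9 + 22*f)
J(Q) = 3 (J(Q) = 12 - 9 = 3)
(-438 + J(12))*(c(-12, 13) + W(-7, r(0, 5))) = (-438 + 3)*((6 - 1*(-12)/13) + (9 + 22*(⅖))) = -435*((6 - 1*(-12)*1/13) + (9 + 44/5)) = -435*((6 + 12/13) + 89/5) = -435*(90/13 + 89/5) = -435*1607/65 = -139809/13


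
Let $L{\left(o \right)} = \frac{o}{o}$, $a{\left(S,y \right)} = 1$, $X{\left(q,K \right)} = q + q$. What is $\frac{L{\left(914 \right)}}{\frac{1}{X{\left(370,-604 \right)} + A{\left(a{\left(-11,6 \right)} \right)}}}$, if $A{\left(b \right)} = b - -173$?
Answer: $914$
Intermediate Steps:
$X{\left(q,K \right)} = 2 q$
$L{\left(o \right)} = 1$
$A{\left(b \right)} = 173 + b$ ($A{\left(b \right)} = b + 173 = 173 + b$)
$\frac{L{\left(914 \right)}}{\frac{1}{X{\left(370,-604 \right)} + A{\left(a{\left(-11,6 \right)} \right)}}} = 1 \frac{1}{\frac{1}{2 \cdot 370 + \left(173 + 1\right)}} = 1 \frac{1}{\frac{1}{740 + 174}} = 1 \frac{1}{\frac{1}{914}} = 1 \cdot 914 = 914$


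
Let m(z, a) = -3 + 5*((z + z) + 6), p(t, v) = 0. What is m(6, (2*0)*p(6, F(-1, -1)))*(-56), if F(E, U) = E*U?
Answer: -4872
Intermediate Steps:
m(z, a) = 27 + 10*z (m(z, a) = -3 + 5*(2*z + 6) = -3 + 5*(6 + 2*z) = -3 + (30 + 10*z) = 27 + 10*z)
m(6, (2*0)*p(6, F(-1, -1)))*(-56) = (27 + 10*6)*(-56) = (27 + 60)*(-56) = 87*(-56) = -4872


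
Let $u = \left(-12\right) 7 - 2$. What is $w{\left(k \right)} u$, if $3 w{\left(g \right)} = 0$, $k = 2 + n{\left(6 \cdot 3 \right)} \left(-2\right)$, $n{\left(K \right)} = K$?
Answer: $0$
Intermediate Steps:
$u = -86$ ($u = -84 - 2 = -86$)
$k = -34$ ($k = 2 + 6 \cdot 3 \left(-2\right) = 2 + 18 \left(-2\right) = 2 - 36 = -34$)
$w{\left(g \right)} = 0$ ($w{\left(g \right)} = \frac{1}{3} \cdot 0 = 0$)
$w{\left(k \right)} u = 0 \left(-86\right) = 0$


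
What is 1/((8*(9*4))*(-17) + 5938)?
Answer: 1/1042 ≈ 0.00095969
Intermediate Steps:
1/((8*(9*4))*(-17) + 5938) = 1/((8*36)*(-17) + 5938) = 1/(288*(-17) + 5938) = 1/(-4896 + 5938) = 1/1042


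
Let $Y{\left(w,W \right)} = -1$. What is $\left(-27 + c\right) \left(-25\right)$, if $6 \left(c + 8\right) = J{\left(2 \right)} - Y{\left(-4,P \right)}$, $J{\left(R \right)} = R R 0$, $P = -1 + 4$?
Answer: $\frac{5225}{6} \approx 870.83$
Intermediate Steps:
$P = 3$
$J{\left(R \right)} = 0$ ($J{\left(R \right)} = R^{2} \cdot 0 = 0$)
$c = - \frac{47}{6}$ ($c = -8 + \frac{0 - -1}{6} = -8 + \frac{0 + 1}{6} = -8 + \frac{1}{6} \cdot 1 = -8 + \frac{1}{6} = - \frac{47}{6} \approx -7.8333$)
$\left(-27 + c\right) \left(-25\right) = \left(-27 - \frac{47}{6}\right) \left(-25\right) = \left(- \frac{209}{6}\right) \left(-25\right) = \frac{5225}{6}$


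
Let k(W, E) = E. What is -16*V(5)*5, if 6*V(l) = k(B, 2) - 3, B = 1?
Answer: 40/3 ≈ 13.333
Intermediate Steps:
V(l) = -⅙ (V(l) = (2 - 3)/6 = (⅙)*(-1) = -⅙)
-16*V(5)*5 = -16*(-⅙)*5 = (8/3)*5 = 40/3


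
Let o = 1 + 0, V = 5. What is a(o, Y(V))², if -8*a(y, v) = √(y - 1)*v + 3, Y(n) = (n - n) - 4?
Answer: 9/64 ≈ 0.14063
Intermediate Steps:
Y(n) = -4 (Y(n) = 0 - 4 = -4)
o = 1
a(y, v) = -3/8 - v*√(-1 + y)/8 (a(y, v) = -(√(y - 1)*v + 3)/8 = -(√(-1 + y)*v + 3)/8 = -(v*√(-1 + y) + 3)/8 = -(3 + v*√(-1 + y))/8 = -3/8 - v*√(-1 + y)/8)
a(o, Y(V))² = (-3/8 - ⅛*(-4)*√(-1 + 1))² = (-3/8 - ⅛*(-4)*√0)² = (-3/8 - ⅛*(-4)*0)² = (-3/8 + 0)² = (-3/8)² = 9/64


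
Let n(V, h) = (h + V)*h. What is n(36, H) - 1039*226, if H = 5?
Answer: -234609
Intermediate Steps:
n(V, h) = h*(V + h) (n(V, h) = (V + h)*h = h*(V + h))
n(36, H) - 1039*226 = 5*(36 + 5) - 1039*226 = 5*41 - 234814 = 205 - 234814 = -234609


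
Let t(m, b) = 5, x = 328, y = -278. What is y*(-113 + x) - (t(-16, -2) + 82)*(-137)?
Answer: -47851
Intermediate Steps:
y*(-113 + x) - (t(-16, -2) + 82)*(-137) = -278*(-113 + 328) - (5 + 82)*(-137) = -278*215 - 87*(-137) = -59770 - 1*(-11919) = -59770 + 11919 = -47851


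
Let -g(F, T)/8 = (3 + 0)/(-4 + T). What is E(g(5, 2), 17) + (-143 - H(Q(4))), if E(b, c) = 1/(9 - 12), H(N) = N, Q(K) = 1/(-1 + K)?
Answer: -431/3 ≈ -143.67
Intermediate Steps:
g(F, T) = -24/(-4 + T) (g(F, T) = -8*(3 + 0)/(-4 + T) = -24/(-4 + T))
E(b, c) = -⅓ (E(b, c) = 1/(-3) = -⅓)
E(g(5, 2), 17) + (-143 - H(Q(4))) = -⅓ + (-143 - 1/(-1 + 4)) = -⅓ + (-143 - 1/3) = -⅓ + (-143 - 1*⅓) = -⅓ + (-143 - ⅓) = -⅓ - 430/3 = -431/3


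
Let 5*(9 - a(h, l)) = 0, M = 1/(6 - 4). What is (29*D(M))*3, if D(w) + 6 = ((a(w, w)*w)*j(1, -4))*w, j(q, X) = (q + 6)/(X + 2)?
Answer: -9657/8 ≈ -1207.1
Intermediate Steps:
M = ½ (M = 1/2 = ½ ≈ 0.50000)
j(q, X) = (6 + q)/(2 + X)
a(h, l) = 9 (a(h, l) = 9 - ⅕*0 = 9 + 0 = 9)
D(w) = -6 - 63*w²/2 (D(w) = -6 + ((9*w)*((6 + 1)/(2 - 4)))*w = -6 + ((9*w)*(7/(-2)))*w = -6 + ((9*w)*(-½*7))*w = -6 + ((9*w)*(-7/2))*w = -6 + (-63*w/2)*w = -6 - 63*w²/2)
(29*D(M))*3 = (29*(-6 - 63*(½)²/2))*3 = (29*(-6 - 63/2*¼))*3 = (29*(-6 - 63/8))*3 = (29*(-111/8))*3 = -3219/8*3 = -9657/8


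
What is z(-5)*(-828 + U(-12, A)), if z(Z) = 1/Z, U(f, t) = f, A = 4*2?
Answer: 168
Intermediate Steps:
A = 8
z(-5)*(-828 + U(-12, A)) = (-828 - 12)/(-5) = -⅕*(-840) = 168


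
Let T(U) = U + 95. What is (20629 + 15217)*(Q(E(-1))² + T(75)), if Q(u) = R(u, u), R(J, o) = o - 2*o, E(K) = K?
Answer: 6129666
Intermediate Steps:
R(J, o) = -o
T(U) = 95 + U
Q(u) = -u
(20629 + 15217)*(Q(E(-1))² + T(75)) = (20629 + 15217)*((-1*(-1))² + (95 + 75)) = 35846*(1² + 170) = 35846*(1 + 170) = 35846*171 = 6129666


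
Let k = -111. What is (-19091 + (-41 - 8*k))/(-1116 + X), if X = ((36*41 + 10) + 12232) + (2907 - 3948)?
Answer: -18244/11561 ≈ -1.5781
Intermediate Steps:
X = 12677 (X = ((1476 + 10) + 12232) - 1041 = (1486 + 12232) - 1041 = 13718 - 1041 = 12677)
(-19091 + (-41 - 8*k))/(-1116 + X) = (-19091 + (-41 - 8*(-111)))/(-1116 + 12677) = (-19091 + (-41 + 888))/11561 = (-19091 + 847)*(1/11561) = -18244*1/11561 = -18244/11561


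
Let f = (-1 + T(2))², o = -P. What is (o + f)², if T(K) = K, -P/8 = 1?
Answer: 81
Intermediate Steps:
P = -8 (P = -8*1 = -8)
o = 8 (o = -1*(-8) = 8)
f = 1 (f = (-1 + 2)² = 1² = 1)
(o + f)² = (8 + 1)² = 9² = 81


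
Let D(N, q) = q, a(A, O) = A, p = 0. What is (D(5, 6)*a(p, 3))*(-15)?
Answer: 0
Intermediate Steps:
(D(5, 6)*a(p, 3))*(-15) = (6*0)*(-15) = 0*(-15) = 0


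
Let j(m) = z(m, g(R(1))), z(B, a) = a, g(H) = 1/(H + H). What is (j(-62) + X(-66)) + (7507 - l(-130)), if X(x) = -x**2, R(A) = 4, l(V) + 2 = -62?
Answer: 25721/8 ≈ 3215.1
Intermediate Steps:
l(V) = -64 (l(V) = -2 - 62 = -64)
g(H) = 1/(2*H)
j(m) = 1/8 (j(m) = (1/2)/4 = (1/2)*(1/4) = 1/8)
(j(-62) + X(-66)) + (7507 - l(-130)) = (1/8 - 1*(-66)**2) + (7507 - 1*(-64)) = (1/8 - 1*4356) + (7507 + 64) = (1/8 - 4356) + 7571 = -34847/8 + 7571 = 25721/8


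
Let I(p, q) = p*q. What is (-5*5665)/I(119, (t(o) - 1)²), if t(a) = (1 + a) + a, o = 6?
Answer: -28325/17136 ≈ -1.6530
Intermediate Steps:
t(a) = 1 + 2*a
(-5*5665)/I(119, (t(o) - 1)²) = (-5*5665)/((119*((1 + 2*6) - 1)²)) = -28325*1/(119*((1 + 12) - 1)²) = -28325*1/(119*(13 - 1)²) = -28325/(119*12²) = -28325/(119*144) = -28325/17136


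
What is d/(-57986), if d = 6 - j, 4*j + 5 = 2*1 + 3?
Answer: -3/28993 ≈ -0.00010347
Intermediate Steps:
j = 0 (j = -5/4 + (2*1 + 3)/4 = -5/4 + (2 + 3)/4 = -5/4 + (1/4)*5 = -5/4 + 5/4 = 0)
d = 6 (d = 6 - 1*0 = 6 + 0 = 6)
d/(-57986) = 6/(-57986) = -1/57986*6 = -3/28993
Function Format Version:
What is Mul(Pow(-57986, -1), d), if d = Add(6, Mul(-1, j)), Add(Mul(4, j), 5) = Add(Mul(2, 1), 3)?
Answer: Rational(-3, 28993) ≈ -0.00010347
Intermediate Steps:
j = 0 (j = Add(Rational(-5, 4), Mul(Rational(1, 4), Add(Mul(2, 1), 3))) = Add(Rational(-5, 4), Mul(Rational(1, 4), Add(2, 3))) = Add(Rational(-5, 4), Mul(Rational(1, 4), 5)) = Add(Rational(-5, 4), Rational(5, 4)) = 0)
d = 6 (d = Add(6, Mul(-1, 0)) = Add(6, 0) = 6)
Mul(Pow(-57986, -1), d) = Mul(Pow(-57986, -1), 6) = Mul(Rational(-1, 57986), 6) = Rational(-3, 28993)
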